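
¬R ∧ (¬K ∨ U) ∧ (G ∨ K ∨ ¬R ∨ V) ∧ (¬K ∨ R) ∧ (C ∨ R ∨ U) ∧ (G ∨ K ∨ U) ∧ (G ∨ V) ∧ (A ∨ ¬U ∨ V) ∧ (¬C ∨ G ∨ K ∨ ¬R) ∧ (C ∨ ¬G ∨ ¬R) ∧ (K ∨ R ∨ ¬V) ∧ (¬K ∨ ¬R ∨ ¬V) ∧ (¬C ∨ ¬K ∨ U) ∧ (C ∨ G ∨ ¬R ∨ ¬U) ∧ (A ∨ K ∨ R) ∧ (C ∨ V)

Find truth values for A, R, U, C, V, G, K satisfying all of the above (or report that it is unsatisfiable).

A = True; R = False; U = True; C = True; V = False; G = True; K = False

Unit clause (¬R) forces R = False.
In (¬K ∨ R) only ¬K is left, so K = False.
In (K ∨ R ∨ ¬V) only ¬V is left, so V = False.
In (A ∨ K ∨ R) only A is left, so A = True.
In (C ∨ V) only C is left, so C = True.
In (G ∨ V) only G is left, so G = True.
Set U = True.
All clauses satisfied.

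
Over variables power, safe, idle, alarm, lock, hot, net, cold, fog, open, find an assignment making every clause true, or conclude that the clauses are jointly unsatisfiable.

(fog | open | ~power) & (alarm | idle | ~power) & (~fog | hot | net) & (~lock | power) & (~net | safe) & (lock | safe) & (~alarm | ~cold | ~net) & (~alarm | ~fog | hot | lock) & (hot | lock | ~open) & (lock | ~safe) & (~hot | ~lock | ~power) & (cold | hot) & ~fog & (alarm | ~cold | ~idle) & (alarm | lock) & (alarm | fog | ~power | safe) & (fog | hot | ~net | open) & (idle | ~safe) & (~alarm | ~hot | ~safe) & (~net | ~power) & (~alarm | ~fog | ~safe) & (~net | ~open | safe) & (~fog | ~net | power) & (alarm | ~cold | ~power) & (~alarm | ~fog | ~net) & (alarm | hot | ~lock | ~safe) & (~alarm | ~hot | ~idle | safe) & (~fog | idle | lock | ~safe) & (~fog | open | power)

power = True, safe = True, idle = True, alarm = True, lock = True, hot = False, net = False, cold = True, fog = False, open = True

Unit clause (~fog) forces fog = False.
Try power = False:
  (~lock | power) forces lock = False.
  (lock | safe) forces safe = True.
  clause (lock | ~safe) is falsified — backtrack.
So power = True.
  then (fog | open | ~power) forces open = True.
  then (~net | ~power) forces net = False.
Set safe = True.
  then (lock | ~safe) forces lock = True.
  then (~hot | ~lock | ~power) forces hot = False.
  then (cold | hot) forces cold = True.
  then (idle | ~safe) forces idle = True.
  then (alarm | ~cold | ~power) forces alarm = True.
All clauses satisfied.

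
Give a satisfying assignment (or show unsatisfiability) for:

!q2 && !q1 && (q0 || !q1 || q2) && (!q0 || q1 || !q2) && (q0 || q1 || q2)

Unit clause (!q2) forces q2 = False.
Unit clause (!q1) forces q1 = False.
In (q0 || q1 || q2) only q0 is left, so q0 = True.
Check each clause:
  (!q2): !q2 holds.
  (!q1): !q1 holds.
  (q0 || !q1 || q2): q0 holds.
  (!q0 || q1 || !q2): !q2 holds.
  (q0 || q1 || q2): q0 holds.
All clauses satisfied.

q0: True, q1: False, q2: False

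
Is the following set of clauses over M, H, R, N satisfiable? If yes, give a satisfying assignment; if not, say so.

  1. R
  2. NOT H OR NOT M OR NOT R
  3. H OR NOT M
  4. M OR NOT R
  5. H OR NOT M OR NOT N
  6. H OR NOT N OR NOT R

The formula is unsatisfiable.

Case R = True:
  (M OR NOT R) forces M = True.
  (NOT H OR NOT M OR NOT R) forces H = False.
  Clause (H OR NOT M) is falsified — contradiction.
Case R = False:
  Clause (R) is falsified — contradiction.
Both cases fail, so the formula is unsatisfiable.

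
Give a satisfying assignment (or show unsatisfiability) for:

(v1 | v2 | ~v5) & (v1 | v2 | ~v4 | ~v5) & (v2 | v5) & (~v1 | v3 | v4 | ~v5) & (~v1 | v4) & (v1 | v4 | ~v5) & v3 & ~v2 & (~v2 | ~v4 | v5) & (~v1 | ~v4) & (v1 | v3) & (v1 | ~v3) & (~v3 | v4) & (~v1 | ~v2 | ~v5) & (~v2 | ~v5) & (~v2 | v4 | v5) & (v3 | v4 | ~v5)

Unsatisfiable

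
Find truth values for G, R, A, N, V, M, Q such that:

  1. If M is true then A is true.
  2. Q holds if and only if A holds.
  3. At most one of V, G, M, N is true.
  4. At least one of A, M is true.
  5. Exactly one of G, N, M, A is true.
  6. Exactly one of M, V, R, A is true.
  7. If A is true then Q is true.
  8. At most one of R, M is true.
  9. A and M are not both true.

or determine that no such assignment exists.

G = False; R = False; A = True; N = False; V = False; M = False; Q = True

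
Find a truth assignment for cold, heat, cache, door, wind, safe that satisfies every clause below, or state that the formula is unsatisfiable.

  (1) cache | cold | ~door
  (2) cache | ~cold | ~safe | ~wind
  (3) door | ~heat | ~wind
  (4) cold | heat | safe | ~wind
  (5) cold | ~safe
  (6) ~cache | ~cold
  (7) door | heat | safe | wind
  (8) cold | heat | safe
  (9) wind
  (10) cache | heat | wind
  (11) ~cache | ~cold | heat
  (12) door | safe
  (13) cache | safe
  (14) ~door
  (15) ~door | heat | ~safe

No satisfying assignment exists.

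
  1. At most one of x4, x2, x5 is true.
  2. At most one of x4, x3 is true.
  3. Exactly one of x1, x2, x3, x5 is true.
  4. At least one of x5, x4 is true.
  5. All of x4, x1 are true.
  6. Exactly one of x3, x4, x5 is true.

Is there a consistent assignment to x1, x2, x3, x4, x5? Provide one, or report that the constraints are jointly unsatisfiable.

x1 = True, x2 = False, x3 = False, x4 = True, x5 = False

  (1) {x4, x2, x5}: 1 true — at most one ✓
  (2) {x4, x3}: 1 true — at most one ✓
  (3) {x1, x2, x3, x5}: 1 true — exactly one ✓
  (4) {x5, x4}: 1 true — at least one ✓
  (5) {x4, x1}: all 2 true ✓
  (6) {x3, x4, x5}: 1 true — exactly one ✓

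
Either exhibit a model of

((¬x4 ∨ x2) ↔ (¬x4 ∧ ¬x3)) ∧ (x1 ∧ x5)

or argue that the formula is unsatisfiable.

x1=T, x2=F, x3=F, x4=T, x5=T

  (¬x4 ∨ x2) ↔ (¬x4 ∧ ¬x3) = True
    ¬x4 ∨ x2 = False
      ¬x4 = False
    ¬x4 ∧ ¬x3 = False
      ¬x4 = False
      ¬x3 = True
  x1 ∧ x5 = True
Both conjuncts True, so the formula holds.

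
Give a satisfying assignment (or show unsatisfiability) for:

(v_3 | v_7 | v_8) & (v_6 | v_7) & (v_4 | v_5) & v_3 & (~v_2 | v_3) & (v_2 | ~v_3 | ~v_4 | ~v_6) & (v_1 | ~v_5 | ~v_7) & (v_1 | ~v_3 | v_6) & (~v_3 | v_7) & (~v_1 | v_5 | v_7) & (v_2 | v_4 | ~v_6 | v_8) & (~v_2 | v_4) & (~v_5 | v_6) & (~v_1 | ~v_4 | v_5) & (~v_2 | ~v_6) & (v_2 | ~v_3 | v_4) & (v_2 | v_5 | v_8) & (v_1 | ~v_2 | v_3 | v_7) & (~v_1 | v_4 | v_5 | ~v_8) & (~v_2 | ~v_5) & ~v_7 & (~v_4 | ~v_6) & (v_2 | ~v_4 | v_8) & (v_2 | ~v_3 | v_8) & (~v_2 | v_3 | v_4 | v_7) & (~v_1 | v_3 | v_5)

Case v_3 = True:
  (~v_3 | v_7) forces v_7 = True.
  Clause (~v_7) is falsified — contradiction.
Case v_3 = False:
  Clause (v_3) is falsified — contradiction.
Both cases fail, so the formula is unsatisfiable.

Unsatisfiable — no assignment works.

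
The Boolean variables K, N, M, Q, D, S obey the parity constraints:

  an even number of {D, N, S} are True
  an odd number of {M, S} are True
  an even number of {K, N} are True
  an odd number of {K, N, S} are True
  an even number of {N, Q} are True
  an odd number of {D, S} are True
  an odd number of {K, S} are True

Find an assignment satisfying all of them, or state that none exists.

The formula is unsatisfiable.

Adding constraints 1, 4, 6, 7 mod 2: every variable appears an even number of times on the left, so the left side is 0.
But the right sides sum to 1 (mod 2). 0 ≠ 1 — the system is inconsistent.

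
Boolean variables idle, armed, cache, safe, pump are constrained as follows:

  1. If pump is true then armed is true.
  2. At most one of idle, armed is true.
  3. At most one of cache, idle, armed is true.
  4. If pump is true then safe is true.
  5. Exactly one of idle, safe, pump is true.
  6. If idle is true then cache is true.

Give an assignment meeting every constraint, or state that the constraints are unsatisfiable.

idle = False, armed = False, cache = False, safe = True, pump = False

  (1) pump=F ⇒ armed: vacuous ✓
  (2) {idle, armed}: 0 true — at most one ✓
  (3) {cache, idle, armed}: 0 true — at most one ✓
  (4) pump=F ⇒ safe: vacuous ✓
  (5) {idle, safe, pump}: 1 true — exactly one ✓
  (6) idle=F ⇒ cache: vacuous ✓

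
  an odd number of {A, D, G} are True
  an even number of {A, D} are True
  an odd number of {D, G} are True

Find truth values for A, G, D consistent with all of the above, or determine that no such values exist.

A = False, G = True, D = False

{A, D, G}: 1 true → odd ✓
{A, D}: 0 true → even ✓
{D, G}: 1 true → odd ✓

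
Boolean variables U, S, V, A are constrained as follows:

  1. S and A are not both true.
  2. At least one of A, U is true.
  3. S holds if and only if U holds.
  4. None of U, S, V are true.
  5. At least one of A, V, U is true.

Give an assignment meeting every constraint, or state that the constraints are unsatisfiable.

U: False, S: False, V: False, A: True

  (1) S=F, A=T — not both ✓
  (2) {A, U}: 1 true — at least one ✓
  (3) S=F, U=F — same ✓
  (4) {U, S, V}: 0 true — none ✓
  (5) {A, V, U}: 1 true — at least one ✓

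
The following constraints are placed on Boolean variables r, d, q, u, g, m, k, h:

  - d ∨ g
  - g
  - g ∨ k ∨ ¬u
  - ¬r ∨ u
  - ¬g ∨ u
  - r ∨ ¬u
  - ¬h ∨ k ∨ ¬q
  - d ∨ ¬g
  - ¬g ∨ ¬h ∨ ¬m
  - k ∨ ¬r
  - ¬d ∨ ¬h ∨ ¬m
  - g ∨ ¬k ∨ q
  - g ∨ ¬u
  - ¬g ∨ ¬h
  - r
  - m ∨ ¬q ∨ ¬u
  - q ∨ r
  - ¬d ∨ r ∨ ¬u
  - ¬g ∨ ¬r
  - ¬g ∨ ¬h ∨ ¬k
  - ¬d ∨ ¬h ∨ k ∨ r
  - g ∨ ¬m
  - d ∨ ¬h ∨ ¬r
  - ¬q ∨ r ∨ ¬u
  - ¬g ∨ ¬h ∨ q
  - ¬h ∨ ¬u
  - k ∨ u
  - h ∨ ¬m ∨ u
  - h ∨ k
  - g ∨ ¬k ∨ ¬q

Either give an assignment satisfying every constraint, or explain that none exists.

Unsatisfiable — no assignment works.

Case r = True:
  (g) forces g = True.
  Clause (¬g ∨ ¬r) is falsified — contradiction.
Case r = False:
  Clause (r) is falsified — contradiction.
Both cases fail, so the formula is unsatisfiable.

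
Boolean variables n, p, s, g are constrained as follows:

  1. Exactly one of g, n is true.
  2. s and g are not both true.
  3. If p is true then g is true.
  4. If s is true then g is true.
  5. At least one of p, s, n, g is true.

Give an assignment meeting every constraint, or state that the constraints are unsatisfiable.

n: True, p: False, s: False, g: False

  (1) {g, n}: 1 true — exactly one ✓
  (2) s=F, g=F — not both ✓
  (3) p=F ⇒ g: vacuous ✓
  (4) s=F ⇒ g: vacuous ✓
  (5) {p, s, n, g}: 1 true — at least one ✓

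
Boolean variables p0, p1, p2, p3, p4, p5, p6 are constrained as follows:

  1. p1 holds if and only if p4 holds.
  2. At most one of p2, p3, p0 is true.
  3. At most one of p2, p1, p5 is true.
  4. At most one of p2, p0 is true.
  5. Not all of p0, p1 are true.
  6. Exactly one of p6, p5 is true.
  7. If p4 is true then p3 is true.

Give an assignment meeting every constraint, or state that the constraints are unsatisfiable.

p0: True, p1: False, p2: False, p3: False, p4: False, p5: False, p6: True

  (1) p1=F, p4=F — same ✓
  (2) {p2, p3, p0}: 1 true — at most one ✓
  (3) {p2, p1, p5}: 0 true — at most one ✓
  (4) {p2, p0}: 1 true — at most one ✓
  (5) {p0, p1}: 1/2 true — not all ✓
  (6) {p6, p5}: 1 true — exactly one ✓
  (7) p4=F ⇒ p3: vacuous ✓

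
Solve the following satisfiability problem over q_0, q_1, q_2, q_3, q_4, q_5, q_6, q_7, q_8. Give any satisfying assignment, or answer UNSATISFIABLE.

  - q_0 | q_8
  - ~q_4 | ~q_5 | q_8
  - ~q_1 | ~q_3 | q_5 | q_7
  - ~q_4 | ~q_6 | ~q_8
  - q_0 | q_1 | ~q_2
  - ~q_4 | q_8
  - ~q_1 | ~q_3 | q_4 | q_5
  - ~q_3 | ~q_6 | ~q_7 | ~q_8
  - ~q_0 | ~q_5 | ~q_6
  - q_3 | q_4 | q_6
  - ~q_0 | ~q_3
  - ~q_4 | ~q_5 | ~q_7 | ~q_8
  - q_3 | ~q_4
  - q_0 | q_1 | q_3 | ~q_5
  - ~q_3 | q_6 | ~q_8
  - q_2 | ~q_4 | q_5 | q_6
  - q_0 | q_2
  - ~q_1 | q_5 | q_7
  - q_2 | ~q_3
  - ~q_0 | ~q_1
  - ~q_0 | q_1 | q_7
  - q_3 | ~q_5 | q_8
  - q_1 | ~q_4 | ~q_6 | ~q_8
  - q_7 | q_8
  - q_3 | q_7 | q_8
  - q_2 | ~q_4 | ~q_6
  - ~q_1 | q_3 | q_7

q_0 = True; q_1 = False; q_2 = False; q_3 = False; q_4 = False; q_5 = False; q_6 = True; q_7 = True; q_8 = False

Set q_0 = True.
  then (~q_0 | ~q_3) forces q_3 = False.
  then (q_3 | ~q_4) forces q_4 = False.
  then (~q_0 | ~q_1) forces q_1 = False.
  then (~q_0 | q_1 | q_7) forces q_7 = True.
  then (q_3 | q_4 | q_6) forces q_6 = True.
  then (~q_0 | ~q_5 | ~q_6) forces q_5 = False.
Set q_2 = False.
Set q_8 = False.
All clauses satisfied.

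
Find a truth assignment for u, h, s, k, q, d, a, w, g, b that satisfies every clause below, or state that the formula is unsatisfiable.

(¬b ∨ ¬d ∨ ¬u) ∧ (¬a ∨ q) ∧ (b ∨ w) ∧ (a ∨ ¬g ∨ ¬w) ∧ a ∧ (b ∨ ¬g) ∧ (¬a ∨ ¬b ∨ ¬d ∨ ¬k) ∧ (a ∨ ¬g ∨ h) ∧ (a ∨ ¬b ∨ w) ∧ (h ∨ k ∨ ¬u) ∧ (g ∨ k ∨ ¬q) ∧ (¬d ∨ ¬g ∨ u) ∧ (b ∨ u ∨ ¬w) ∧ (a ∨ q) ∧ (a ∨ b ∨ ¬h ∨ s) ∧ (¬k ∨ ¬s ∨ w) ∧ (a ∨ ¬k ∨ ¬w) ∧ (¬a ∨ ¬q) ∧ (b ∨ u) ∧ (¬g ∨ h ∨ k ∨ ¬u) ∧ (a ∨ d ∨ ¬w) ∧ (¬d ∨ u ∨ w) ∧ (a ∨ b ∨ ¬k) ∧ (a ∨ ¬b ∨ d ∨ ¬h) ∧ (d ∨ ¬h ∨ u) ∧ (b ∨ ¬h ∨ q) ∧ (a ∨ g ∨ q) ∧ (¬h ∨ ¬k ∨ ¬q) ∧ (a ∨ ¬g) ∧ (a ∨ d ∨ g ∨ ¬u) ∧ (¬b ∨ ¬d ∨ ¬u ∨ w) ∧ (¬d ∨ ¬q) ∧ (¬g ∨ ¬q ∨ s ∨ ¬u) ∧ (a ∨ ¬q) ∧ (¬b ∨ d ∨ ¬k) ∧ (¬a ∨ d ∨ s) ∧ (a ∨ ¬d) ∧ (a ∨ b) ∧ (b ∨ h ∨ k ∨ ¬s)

Case a = True:
  (¬a ∨ q) forces q = True.
  Clause (¬a ∨ ¬q) is falsified — contradiction.
Case a = False:
  Clause (a) is falsified — contradiction.
Both cases fail, so the formula is unsatisfiable.

UNSATISFIABLE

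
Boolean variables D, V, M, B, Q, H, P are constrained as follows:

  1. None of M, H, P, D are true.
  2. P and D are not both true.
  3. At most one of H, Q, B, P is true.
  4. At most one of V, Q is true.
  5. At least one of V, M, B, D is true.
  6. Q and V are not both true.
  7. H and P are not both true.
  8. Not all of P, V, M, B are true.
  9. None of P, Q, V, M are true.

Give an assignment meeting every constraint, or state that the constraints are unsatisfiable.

D = False, V = False, M = False, B = True, Q = False, H = False, P = False

  (1) {M, H, P, D}: 0 true — none ✓
  (2) P=F, D=F — not both ✓
  (3) {H, Q, B, P}: 1 true — at most one ✓
  (4) {V, Q}: 0 true — at most one ✓
  (5) {V, M, B, D}: 1 true — at least one ✓
  (6) Q=F, V=F — not both ✓
  (7) H=F, P=F — not both ✓
  (8) {P, V, M, B}: 1/4 true — not all ✓
  (9) {P, Q, V, M}: 0 true — none ✓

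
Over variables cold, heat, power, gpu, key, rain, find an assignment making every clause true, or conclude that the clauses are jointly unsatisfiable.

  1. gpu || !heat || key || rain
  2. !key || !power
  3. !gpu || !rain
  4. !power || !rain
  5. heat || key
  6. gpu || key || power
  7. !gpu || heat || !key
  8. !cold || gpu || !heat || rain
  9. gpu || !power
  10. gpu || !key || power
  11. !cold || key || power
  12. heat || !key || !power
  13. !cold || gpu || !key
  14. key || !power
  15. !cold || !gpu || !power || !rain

cold = False, heat = True, power = False, gpu = True, key = False, rain = False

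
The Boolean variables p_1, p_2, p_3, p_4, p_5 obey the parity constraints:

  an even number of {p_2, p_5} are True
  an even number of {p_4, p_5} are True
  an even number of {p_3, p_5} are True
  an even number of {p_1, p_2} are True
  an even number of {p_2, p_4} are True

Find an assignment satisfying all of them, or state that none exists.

p_1: False; p_2: False; p_3: False; p_4: False; p_5: False

{p_2, p_5}: 0 true → even ✓
{p_4, p_5}: 0 true → even ✓
{p_3, p_5}: 0 true → even ✓
{p_1, p_2}: 0 true → even ✓
{p_2, p_4}: 0 true → even ✓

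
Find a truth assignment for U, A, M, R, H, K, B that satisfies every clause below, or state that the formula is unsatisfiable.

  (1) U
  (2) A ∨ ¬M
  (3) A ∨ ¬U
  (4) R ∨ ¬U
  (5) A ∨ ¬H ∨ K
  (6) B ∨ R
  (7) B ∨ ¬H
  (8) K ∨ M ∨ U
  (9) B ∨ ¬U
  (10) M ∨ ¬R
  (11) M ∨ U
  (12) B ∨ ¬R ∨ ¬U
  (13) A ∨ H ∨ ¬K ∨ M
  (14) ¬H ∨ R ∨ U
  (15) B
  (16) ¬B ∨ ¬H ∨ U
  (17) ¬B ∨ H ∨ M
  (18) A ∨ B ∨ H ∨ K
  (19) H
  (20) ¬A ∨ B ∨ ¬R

U = True, A = True, M = True, R = True, H = True, K = False, B = True

Unit clause (U) forces U = True.
In (A ∨ ¬U) only A is left, so A = True.
In (R ∨ ¬U) only R is left, so R = True.
In (B ∨ ¬U) only B is left, so B = True.
In (M ∨ ¬R) only M is left, so M = True.
Unit clause (H) forces H = True.
Set K = False.
All clauses satisfied.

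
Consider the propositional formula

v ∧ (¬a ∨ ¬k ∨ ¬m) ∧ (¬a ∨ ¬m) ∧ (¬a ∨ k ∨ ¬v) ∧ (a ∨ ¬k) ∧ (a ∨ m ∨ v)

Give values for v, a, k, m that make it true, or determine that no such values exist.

Unit clause (v) forces v = True.
Set a = False.
  then (a ∨ ¬k) forces k = False.
Set m = False.
Check each clause:
  (v): v holds.
  (¬a ∨ ¬k ∨ ¬m): ¬a holds.
  (¬a ∨ ¬m): ¬a holds.
  (¬a ∨ k ∨ ¬v): ¬a holds.
  (a ∨ ¬k): ¬k holds.
  (a ∨ m ∨ v): v holds.
All clauses satisfied.

v: True, a: False, k: False, m: False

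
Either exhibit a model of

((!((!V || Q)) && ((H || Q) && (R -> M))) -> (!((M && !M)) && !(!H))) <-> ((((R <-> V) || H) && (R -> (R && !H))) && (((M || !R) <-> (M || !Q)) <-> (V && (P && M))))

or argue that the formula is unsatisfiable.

M: True, P: True, Q: True, V: True, H: False, R: True

  ((!((!V || Q)) && ((H || Q) && (R -> M))) -> (!((M && !M)) && !(!H))) <-> ((((R <-> V) || H) && (R -> (R && !H))) && (((M || !R) <-> (M || !Q)) <-> (V && (P && M)))) = True
    (!((!V || Q)) && ((H || Q) && (R -> M))) -> (!((M && !M)) && !(!H)) = True
      !((!V || Q)) && ((H || Q) && (R -> M)) = False
        !((!V || Q)) = False
          !V || Q = True
            !V = False
        (H || Q) && (R -> M) = True
          H || Q = True
          R -> M = True
      !((M && !M)) && !(!H) = False
        !((M && !M)) = True
          M && !M = False
            !M = False
        !(!H) = False
          !H = True
    (((R <-> V) || H) && (R -> (R && !H))) && (((M || !R) <-> (M || !Q)) <-> (V && (P && M))) = True
      ((R <-> V) || H) && (R -> (R && !H)) = True
        (R <-> V) || H = True
          R <-> V = True
        R -> (R && !H) = True
          R && !H = True
            !H = True
      ((M || !R) <-> (M || !Q)) <-> (V && (P && M)) = True
        (M || !R) <-> (M || !Q) = True
          M || !R = True
            !R = False
          M || !Q = True
            !Q = False
        V && (P && M) = True
          P && M = True
The formula evaluates to True.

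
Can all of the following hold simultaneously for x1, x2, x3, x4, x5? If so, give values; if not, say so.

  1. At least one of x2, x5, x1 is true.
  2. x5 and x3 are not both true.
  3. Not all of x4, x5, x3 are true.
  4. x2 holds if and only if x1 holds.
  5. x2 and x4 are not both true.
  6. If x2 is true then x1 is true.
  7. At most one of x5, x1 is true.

x1: False, x2: False, x3: False, x4: True, x5: True

  (1) {x2, x5, x1}: 1 true — at least one ✓
  (2) x5=T, x3=F — not both ✓
  (3) {x4, x5, x3}: 2/3 true — not all ✓
  (4) x2=F, x1=F — same ✓
  (5) x2=F, x4=T — not both ✓
  (6) x2=F ⇒ x1: vacuous ✓
  (7) {x5, x1}: 1 true — at most one ✓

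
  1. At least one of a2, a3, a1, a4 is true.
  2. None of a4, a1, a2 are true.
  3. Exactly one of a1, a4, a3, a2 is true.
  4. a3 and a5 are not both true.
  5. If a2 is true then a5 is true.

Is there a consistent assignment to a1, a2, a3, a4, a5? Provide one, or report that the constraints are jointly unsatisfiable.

a1 = False, a2 = False, a3 = True, a4 = False, a5 = False

  (1) {a2, a3, a1, a4}: 1 true — at least one ✓
  (2) {a4, a1, a2}: 0 true — none ✓
  (3) {a1, a4, a3, a2}: 1 true — exactly one ✓
  (4) a3=T, a5=F — not both ✓
  (5) a2=F ⇒ a5: vacuous ✓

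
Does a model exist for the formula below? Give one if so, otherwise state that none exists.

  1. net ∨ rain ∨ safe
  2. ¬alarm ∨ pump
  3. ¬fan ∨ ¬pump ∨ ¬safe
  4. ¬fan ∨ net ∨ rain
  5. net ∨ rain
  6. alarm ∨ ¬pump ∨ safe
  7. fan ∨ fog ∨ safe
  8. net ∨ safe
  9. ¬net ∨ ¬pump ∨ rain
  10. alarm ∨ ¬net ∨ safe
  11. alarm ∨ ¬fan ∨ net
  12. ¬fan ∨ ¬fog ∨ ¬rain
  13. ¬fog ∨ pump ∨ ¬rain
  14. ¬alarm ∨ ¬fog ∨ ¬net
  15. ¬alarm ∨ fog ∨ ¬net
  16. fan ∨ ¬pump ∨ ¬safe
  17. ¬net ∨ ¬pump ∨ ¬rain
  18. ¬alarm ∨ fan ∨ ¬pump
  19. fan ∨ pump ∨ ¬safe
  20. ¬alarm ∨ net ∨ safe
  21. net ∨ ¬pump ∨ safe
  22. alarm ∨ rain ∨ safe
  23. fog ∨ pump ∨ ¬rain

Set rain = False.
  then (net ∨ rain) forces net = True.
  then (¬net ∨ ¬pump ∨ rain) forces pump = False.
  then (¬alarm ∨ pump) forces alarm = False.
  then (alarm ∨ ¬net ∨ safe) forces safe = True.
  then (fan ∨ pump ∨ ¬safe) forces fan = True.
Set fog = True.
All clauses satisfied.

rain=F; fog=T; net=T; alarm=F; pump=F; fan=T; safe=T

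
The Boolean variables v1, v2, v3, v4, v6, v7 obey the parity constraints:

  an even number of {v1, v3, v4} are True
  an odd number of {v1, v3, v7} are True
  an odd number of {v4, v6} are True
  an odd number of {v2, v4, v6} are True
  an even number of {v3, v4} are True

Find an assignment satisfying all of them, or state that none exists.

v1=F, v2=F, v3=T, v4=T, v6=F, v7=F

{v1, v3, v4}: 2 true → even ✓
{v1, v3, v7}: 1 true → odd ✓
{v4, v6}: 1 true → odd ✓
{v2, v4, v6}: 1 true → odd ✓
{v3, v4}: 2 true → even ✓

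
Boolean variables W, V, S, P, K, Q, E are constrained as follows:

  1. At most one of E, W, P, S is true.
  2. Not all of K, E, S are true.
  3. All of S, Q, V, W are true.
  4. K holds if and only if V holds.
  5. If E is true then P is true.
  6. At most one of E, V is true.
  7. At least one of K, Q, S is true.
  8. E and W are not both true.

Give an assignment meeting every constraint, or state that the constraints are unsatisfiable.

Case S = True:
  (1) with S=T forces E = False.
  (1) with S=T forces W = False.
  Constraint (3) is violated (W=F) — contradiction.
Case S = False:
  Constraint (3) is violated (S=F) — contradiction.
Both cases fail — unsatisfiable.

UNSATISFIABLE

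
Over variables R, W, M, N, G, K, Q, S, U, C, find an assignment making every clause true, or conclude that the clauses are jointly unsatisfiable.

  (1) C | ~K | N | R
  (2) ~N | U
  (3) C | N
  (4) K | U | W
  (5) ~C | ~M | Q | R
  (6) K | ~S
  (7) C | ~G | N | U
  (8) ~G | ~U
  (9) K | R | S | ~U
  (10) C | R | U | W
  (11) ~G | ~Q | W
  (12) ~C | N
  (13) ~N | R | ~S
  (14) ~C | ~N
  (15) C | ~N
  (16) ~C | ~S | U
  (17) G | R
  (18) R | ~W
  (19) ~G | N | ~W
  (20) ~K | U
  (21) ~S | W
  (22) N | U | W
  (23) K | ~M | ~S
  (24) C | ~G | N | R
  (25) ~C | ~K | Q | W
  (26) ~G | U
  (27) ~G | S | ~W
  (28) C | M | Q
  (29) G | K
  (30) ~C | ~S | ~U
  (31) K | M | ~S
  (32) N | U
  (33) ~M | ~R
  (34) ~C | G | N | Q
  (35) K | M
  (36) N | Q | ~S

The formula is unsatisfiable.

Case C = True:
  (~C | N) forces N = True.
  Clause (~C | ~N) is falsified — contradiction.
Case C = False:
  (C | N) forces N = True.
  Clause (C | ~N) is falsified — contradiction.
Both cases fail, so the formula is unsatisfiable.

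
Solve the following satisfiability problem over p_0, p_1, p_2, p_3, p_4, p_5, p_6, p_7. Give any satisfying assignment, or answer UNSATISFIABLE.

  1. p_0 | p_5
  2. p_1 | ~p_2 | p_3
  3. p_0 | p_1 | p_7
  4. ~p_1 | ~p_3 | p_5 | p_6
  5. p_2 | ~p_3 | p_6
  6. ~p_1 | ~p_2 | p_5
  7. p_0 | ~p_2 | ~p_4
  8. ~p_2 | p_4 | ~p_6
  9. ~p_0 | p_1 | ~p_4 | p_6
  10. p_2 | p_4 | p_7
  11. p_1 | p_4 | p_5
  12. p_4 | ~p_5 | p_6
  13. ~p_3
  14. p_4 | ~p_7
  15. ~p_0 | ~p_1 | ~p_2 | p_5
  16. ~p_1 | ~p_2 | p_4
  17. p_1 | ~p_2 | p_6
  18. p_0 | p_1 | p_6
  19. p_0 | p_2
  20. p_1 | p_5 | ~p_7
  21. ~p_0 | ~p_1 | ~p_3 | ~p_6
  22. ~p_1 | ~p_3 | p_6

p_0 = True; p_1 = True; p_2 = False; p_3 = False; p_4 = True; p_5 = False; p_6 = False; p_7 = False

Unit clause (~p_3) forces p_3 = False.
Try p_0 = False:
  (p_0 | p_5) forces p_5 = True.
  (p_0 | p_2) forces p_2 = True.
  (p_1 | ~p_2 | p_3) forces p_1 = True.
  (p_0 | ~p_2 | ~p_4) forces p_4 = False.
  clause (~p_1 | ~p_2 | p_4) is falsified — backtrack.
So p_0 = True.
Set p_1 = True.
Set p_2 = False.
Set p_4 = True.
Set p_5 = False.
Set p_6 = False.
Set p_7 = False.
All clauses satisfied.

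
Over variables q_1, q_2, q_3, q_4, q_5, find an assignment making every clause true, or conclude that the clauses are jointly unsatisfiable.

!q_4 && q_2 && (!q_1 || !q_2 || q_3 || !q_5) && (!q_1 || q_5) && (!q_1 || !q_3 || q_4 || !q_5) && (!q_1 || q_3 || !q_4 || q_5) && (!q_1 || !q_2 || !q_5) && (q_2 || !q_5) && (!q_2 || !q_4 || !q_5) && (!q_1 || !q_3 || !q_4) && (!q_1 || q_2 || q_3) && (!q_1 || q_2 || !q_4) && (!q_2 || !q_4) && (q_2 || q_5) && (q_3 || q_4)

Unit clause (!q_4) forces q_4 = False.
Unit clause (q_2) forces q_2 = True.
In (q_3 || q_4) only q_3 is left, so q_3 = True.
Try q_1 = True:
  (!q_1 || q_5) forces q_5 = True.
  clause (!q_1 || !q_3 || q_4 || !q_5) is falsified — backtrack.
So q_1 = False.
Set q_5 = False.
All clauses satisfied.

q_1 = False; q_2 = True; q_3 = True; q_4 = False; q_5 = False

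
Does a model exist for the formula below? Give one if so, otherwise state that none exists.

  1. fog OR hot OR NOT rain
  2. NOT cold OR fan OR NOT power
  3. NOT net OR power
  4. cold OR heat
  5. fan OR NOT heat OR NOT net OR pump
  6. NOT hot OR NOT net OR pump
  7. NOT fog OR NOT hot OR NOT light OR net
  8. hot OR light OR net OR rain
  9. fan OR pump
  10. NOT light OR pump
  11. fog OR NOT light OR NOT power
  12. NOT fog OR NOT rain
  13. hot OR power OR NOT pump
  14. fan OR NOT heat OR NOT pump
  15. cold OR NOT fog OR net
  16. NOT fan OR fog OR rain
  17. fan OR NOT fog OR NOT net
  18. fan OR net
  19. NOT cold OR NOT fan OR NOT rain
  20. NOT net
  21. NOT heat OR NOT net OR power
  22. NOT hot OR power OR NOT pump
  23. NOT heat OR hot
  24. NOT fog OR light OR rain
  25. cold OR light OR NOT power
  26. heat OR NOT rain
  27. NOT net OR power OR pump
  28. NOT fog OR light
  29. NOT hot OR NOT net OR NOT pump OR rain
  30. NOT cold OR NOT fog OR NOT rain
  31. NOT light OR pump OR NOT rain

Unit clause (NOT net) forces net = False.
In (fan OR net) only fan is left, so fan = True.
Set power = False.
Set rain = True.
  then (NOT fog OR NOT rain) forces fog = False.
  then (NOT cold OR NOT fan OR NOT rain) forces cold = False.
  then (heat OR NOT rain) forces heat = True.
  then (fog OR hot OR NOT rain) forces hot = True.
  then (NOT hot OR power OR NOT pump) forces pump = False.
  then (NOT light OR pump OR NOT rain) forces light = False.
All clauses satisfied.

power: False; rain: True; cold: False; fan: True; heat: True; pump: False; net: False; hot: True; fog: False; light: False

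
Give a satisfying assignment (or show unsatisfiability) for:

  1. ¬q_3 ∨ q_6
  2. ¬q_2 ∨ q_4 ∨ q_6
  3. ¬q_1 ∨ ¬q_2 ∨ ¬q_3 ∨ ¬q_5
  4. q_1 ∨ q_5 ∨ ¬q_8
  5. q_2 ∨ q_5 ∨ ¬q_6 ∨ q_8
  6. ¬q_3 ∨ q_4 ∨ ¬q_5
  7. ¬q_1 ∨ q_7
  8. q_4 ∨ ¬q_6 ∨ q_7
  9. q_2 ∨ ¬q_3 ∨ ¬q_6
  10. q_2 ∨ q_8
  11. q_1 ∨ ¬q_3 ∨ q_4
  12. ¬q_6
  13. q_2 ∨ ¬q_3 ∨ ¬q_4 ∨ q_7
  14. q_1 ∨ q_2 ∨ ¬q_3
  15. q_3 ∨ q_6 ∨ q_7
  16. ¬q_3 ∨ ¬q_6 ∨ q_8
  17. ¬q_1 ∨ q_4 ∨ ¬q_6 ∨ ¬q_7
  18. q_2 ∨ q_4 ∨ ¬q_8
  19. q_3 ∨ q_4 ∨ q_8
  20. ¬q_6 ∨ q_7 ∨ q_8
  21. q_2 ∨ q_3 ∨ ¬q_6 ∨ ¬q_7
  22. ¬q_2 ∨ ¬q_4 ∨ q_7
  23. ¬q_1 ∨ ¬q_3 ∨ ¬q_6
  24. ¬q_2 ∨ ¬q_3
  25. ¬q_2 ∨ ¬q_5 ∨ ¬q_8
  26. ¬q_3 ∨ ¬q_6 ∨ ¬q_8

Unit clause (¬q_6) forces q_6 = False.
In (¬q_3 ∨ q_6) only ¬q_3 is left, so q_3 = False.
In (q_3 ∨ q_6 ∨ q_7) only q_7 is left, so q_7 = True.
Set q_1 = True.
Set q_2 = True.
  then (¬q_2 ∨ q_4 ∨ q_6) forces q_4 = True.
Set q_5 = False.
Set q_8 = True.
All clauses satisfied.

q_1 = True, q_2 = True, q_3 = False, q_4 = True, q_5 = False, q_6 = False, q_7 = True, q_8 = True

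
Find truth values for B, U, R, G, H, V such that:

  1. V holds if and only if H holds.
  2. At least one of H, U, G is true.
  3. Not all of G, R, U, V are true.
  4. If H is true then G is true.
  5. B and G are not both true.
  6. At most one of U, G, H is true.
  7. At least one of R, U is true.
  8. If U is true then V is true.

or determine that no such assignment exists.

B=F; U=F; R=T; G=T; H=F; V=F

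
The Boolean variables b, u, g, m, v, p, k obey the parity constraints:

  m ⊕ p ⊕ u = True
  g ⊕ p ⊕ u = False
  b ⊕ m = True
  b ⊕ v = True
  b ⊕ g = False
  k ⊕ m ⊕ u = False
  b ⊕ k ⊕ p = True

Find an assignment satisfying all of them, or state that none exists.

b=F, u=T, g=F, m=T, v=T, p=T, k=F

m ⊕ p ⊕ u = T ⊕ T ⊕ T = True ✓
g ⊕ p ⊕ u = F ⊕ T ⊕ T = False ✓
b ⊕ m = F ⊕ T = True ✓
b ⊕ v = F ⊕ T = True ✓
b ⊕ g = F ⊕ F = False ✓
k ⊕ m ⊕ u = F ⊕ T ⊕ T = False ✓
b ⊕ k ⊕ p = F ⊕ F ⊕ T = True ✓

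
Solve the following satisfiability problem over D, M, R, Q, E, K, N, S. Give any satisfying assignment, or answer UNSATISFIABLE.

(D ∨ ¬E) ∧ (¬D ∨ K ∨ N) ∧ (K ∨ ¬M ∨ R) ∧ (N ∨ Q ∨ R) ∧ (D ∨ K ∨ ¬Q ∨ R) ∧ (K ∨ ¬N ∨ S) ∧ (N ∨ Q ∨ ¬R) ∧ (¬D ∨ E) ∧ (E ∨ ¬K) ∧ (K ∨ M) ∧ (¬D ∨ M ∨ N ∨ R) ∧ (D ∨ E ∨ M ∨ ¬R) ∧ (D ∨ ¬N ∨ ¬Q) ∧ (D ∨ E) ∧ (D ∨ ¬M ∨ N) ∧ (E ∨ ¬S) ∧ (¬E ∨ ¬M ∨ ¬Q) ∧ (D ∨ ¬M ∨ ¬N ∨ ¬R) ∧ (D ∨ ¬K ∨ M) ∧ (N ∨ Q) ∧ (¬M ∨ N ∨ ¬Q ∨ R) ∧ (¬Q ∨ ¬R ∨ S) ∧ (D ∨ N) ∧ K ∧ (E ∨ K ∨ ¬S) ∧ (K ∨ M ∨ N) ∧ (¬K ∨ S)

D: True, M: False, R: False, Q: True, E: True, K: True, N: True, S: True

Unit clause (K) forces K = True.
In (¬K ∨ S) only S is left, so S = True.
In (E ∨ ¬K) only E is left, so E = True.
In (D ∨ ¬E) only D is left, so D = True.
Set M = False.
Set R = False.
  then (¬D ∨ M ∨ N ∨ R) forces N = True.
Set Q = True.
All clauses satisfied.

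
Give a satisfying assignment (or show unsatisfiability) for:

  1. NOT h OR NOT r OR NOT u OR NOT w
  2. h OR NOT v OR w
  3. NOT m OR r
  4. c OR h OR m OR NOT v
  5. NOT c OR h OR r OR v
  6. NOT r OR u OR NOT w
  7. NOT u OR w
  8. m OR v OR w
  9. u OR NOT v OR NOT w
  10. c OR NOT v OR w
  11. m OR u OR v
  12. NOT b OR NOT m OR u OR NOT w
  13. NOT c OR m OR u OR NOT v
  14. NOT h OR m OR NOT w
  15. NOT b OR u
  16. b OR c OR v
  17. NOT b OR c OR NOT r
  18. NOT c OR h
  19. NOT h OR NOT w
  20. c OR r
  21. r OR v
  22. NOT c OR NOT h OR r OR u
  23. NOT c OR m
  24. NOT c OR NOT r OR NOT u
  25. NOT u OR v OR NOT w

v=F, r=T, b=F, h=T, c=T, w=F, m=T, u=F

Set v = False.
  then (r OR v) forces r = True.
Try b = True:
  (NOT b OR u) forces u = True.
  (NOT u OR w) forces w = True.
  clause (NOT u OR v OR NOT w) is falsified — backtrack.
So b = False.
  then (b OR c OR v) forces c = True.
  then (NOT c OR h) forces h = True.
  then (NOT h OR NOT w) forces w = False.
  then (NOT c OR m) forces m = True.
  then (NOT c OR NOT r OR NOT u) forces u = False.
All clauses satisfied.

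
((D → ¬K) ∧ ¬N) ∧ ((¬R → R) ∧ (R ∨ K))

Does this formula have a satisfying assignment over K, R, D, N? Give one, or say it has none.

K=F, R=T, D=T, N=F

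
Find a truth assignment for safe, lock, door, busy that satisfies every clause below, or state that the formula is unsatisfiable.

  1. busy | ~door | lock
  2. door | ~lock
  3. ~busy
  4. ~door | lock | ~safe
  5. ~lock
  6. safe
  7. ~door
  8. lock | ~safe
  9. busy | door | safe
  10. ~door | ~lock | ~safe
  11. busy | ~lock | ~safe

Unsatisfiable — no assignment works.

Case safe = True:
  (~busy) forces busy = False.
  (~lock) forces lock = False.
  Clause (lock | ~safe) is falsified — contradiction.
Case safe = False:
  Clause (safe) is falsified — contradiction.
Both cases fail, so the formula is unsatisfiable.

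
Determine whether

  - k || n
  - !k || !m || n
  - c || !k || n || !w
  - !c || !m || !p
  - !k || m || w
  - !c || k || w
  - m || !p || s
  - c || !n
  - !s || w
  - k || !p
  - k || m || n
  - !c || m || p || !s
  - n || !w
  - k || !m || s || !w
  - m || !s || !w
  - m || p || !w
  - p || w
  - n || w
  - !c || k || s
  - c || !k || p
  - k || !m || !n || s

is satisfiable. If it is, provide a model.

Set m = True.
Try n = False:
  (k || n) forces k = True.
  clause (!k || !m || n) is falsified — backtrack.
So n = True.
  then (c || !n) forces c = True.
  then (!c || !m || !p) forces p = False.
  then (p || w) forces w = True.
Set k = False.
  then (k || !m || s || !w) forces s = True.
All clauses satisfied.

m = True; n = True; k = False; s = True; w = True; p = False; c = True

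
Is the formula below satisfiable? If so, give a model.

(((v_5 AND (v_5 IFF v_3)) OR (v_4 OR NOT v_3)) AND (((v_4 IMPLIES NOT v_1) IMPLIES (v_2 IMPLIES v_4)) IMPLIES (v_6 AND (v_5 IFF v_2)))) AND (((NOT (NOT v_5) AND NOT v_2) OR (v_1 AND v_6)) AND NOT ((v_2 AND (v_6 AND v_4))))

v_1: True; v_2: True; v_3: False; v_4: False; v_5: False; v_6: True

  ((v_5 AND (v_5 IFF v_3)) OR (v_4 OR NOT v_3)) AND (((v_4 IMPLIES NOT v_1) IMPLIES (v_2 IMPLIES v_4)) IMPLIES (v_6 AND (v_5 IFF v_2))) = True
    (v_5 AND (v_5 IFF v_3)) OR (v_4 OR NOT v_3) = True
      v_5 AND (v_5 IFF v_3) = False
        v_5 IFF v_3 = True
      v_4 OR NOT v_3 = True
        NOT v_3 = True
    ((v_4 IMPLIES NOT v_1) IMPLIES (v_2 IMPLIES v_4)) IMPLIES (v_6 AND (v_5 IFF v_2)) = True
      (v_4 IMPLIES NOT v_1) IMPLIES (v_2 IMPLIES v_4) = False
        v_4 IMPLIES NOT v_1 = True
          NOT v_1 = False
        v_2 IMPLIES v_4 = False
      v_6 AND (v_5 IFF v_2) = False
        v_5 IFF v_2 = False
  ((NOT (NOT v_5) AND NOT v_2) OR (v_1 AND v_6)) AND NOT ((v_2 AND (v_6 AND v_4))) = True
    (NOT (NOT v_5) AND NOT v_2) OR (v_1 AND v_6) = True
      NOT (NOT v_5) AND NOT v_2 = False
        NOT (NOT v_5) = False
          NOT v_5 = True
        NOT v_2 = False
      v_1 AND v_6 = True
    NOT ((v_2 AND (v_6 AND v_4))) = True
      v_2 AND (v_6 AND v_4) = False
        v_6 AND v_4 = False
Both conjuncts True, so the formula holds.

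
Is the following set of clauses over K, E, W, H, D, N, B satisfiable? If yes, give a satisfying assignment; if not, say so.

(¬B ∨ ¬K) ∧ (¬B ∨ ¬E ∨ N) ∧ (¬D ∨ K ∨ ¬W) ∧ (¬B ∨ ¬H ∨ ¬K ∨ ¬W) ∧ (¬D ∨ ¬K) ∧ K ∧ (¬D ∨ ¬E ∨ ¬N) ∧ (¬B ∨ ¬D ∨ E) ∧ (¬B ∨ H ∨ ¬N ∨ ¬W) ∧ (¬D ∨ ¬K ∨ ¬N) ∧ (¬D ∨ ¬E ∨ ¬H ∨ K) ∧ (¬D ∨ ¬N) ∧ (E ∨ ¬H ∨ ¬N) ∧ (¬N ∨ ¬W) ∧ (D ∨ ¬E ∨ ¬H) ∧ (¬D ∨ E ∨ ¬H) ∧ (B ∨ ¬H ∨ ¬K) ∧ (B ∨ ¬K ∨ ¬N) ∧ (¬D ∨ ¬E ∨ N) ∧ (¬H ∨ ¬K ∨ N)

K = True, E = False, W = True, H = False, D = False, N = False, B = False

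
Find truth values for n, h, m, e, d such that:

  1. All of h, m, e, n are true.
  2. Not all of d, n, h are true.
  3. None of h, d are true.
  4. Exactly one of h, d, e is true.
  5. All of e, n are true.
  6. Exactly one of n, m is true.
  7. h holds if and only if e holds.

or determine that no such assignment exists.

Case h = True:
  Constraint (3) is violated (h=T) — contradiction.
Case h = False:
  Constraint (1) is violated (h=F) — contradiction.
Both cases fail — unsatisfiable.

Unsatisfiable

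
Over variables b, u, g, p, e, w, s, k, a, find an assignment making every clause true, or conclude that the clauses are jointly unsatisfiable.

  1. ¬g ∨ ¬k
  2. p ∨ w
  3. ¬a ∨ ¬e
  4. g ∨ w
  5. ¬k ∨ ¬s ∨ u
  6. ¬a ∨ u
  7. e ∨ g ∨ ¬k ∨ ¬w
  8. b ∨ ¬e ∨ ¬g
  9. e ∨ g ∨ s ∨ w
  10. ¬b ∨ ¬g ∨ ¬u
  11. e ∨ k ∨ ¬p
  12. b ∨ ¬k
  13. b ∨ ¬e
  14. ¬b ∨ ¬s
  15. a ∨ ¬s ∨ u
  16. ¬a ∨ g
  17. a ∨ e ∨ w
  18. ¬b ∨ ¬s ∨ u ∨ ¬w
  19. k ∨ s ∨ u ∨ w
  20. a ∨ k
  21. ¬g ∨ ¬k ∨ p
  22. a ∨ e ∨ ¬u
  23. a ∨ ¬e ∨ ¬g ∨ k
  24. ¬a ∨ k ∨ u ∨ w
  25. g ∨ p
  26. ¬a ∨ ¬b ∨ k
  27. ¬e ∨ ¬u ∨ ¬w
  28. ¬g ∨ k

b = True, u = False, g = False, p = True, e = True, w = True, s = False, k = True, a = False

Set b = True.
  then (¬b ∨ ¬s) forces s = False.
Set u = False.
  then (¬a ∨ u) forces a = False.
  then (a ∨ k) forces k = True.
  then (¬g ∨ ¬k) forces g = False.
  then (g ∨ w) forces w = True.
  then (e ∨ g ∨ ¬k ∨ ¬w) forces e = True.
  then (g ∨ p) forces p = True.
All clauses satisfied.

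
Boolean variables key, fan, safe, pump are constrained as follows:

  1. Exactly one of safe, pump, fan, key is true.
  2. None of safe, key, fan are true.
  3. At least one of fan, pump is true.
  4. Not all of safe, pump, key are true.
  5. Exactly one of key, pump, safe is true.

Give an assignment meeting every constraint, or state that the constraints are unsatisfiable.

key: False; fan: False; safe: False; pump: True

  (1) {safe, pump, fan, key}: 1 true — exactly one ✓
  (2) {safe, key, fan}: 0 true — none ✓
  (3) {fan, pump}: 1 true — at least one ✓
  (4) {safe, pump, key}: 1/3 true — not all ✓
  (5) {key, pump, safe}: 1 true — exactly one ✓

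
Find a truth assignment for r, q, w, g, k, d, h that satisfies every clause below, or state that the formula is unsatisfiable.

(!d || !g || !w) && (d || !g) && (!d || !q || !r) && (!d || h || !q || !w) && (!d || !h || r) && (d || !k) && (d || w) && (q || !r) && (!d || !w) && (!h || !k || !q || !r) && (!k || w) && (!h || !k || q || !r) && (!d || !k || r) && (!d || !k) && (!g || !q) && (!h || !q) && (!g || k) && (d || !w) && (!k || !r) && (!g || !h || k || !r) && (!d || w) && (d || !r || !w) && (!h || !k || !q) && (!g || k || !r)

Case w = True:
  (!d || !w) forces d = False.
  Clause (d || !w) is falsified — contradiction.
Case w = False:
  (d || w) forces d = True.
  Clause (!d || w) is falsified — contradiction.
Both cases fail, so the formula is unsatisfiable.

The formula is unsatisfiable.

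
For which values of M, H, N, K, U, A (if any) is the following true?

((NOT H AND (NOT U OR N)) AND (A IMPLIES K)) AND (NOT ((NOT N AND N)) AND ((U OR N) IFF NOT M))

M = False, H = False, N = True, K = False, U = False, A = False

  (NOT H AND (NOT U OR N)) AND (A IMPLIES K) = True
    NOT H AND (NOT U OR N) = True
      NOT H = True
      NOT U OR N = True
        NOT U = True
    A IMPLIES K = True
  NOT ((NOT N AND N)) AND ((U OR N) IFF NOT M) = True
    NOT ((NOT N AND N)) = True
      NOT N AND N = False
        NOT N = False
    (U OR N) IFF NOT M = True
      U OR N = True
      NOT M = True
Both conjuncts True, so the formula holds.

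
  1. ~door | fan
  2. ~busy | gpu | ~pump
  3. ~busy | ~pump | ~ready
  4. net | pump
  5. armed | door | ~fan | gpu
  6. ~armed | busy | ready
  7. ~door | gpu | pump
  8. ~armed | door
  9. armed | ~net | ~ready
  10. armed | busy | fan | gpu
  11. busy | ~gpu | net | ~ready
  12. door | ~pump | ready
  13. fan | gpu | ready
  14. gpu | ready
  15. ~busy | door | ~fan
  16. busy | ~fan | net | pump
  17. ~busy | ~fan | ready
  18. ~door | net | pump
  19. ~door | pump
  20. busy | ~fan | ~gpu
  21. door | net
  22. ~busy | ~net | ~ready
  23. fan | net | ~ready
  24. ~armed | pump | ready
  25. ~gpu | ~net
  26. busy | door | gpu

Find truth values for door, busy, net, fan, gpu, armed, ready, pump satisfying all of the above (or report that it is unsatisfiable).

door = True; busy = False; net = False; fan = True; gpu = False; armed = False; ready = True; pump = True

Set door = True.
  then (~door | fan) forces fan = True.
  then (~door | pump) forces pump = True.
Set busy = False.
  then (busy | ~fan | ~gpu) forces gpu = False.
  then (gpu | ready) forces ready = True.
Set net = False.
Set armed = False.
All clauses satisfied.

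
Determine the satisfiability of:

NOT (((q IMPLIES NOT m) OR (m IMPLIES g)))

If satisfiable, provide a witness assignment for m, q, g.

m=T, q=T, g=F

  NOT (((q IMPLIES NOT m) OR (m IMPLIES g))) = True
    (q IMPLIES NOT m) OR (m IMPLIES g) = False
      q IMPLIES NOT m = False
        NOT m = False
      m IMPLIES g = False
The formula evaluates to True.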